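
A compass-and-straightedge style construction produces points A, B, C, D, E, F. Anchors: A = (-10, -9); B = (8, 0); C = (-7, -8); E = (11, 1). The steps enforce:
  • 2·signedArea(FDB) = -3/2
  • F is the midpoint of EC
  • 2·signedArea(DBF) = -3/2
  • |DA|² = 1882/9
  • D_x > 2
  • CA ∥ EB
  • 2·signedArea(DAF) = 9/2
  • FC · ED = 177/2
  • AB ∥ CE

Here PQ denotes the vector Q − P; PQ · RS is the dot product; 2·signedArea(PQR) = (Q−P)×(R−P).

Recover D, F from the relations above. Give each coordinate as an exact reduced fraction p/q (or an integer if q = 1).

D = (3, -8/3)
F = (2, -7/2)

1. F_x = 2  [F is the midpoint of EC]
2. F_y = -7/2  [F is the midpoint of EC]
   → F = (2, -7/2)
3. D_x = 3  [2·signedArea(DBF) = -3/2 ∩ FC · ED = 177/2]
4. D_y = -8/3  [2·signedArea(DBF) = -3/2 ∩ FC · ED = 177/2]
   → D = (3, -8/3)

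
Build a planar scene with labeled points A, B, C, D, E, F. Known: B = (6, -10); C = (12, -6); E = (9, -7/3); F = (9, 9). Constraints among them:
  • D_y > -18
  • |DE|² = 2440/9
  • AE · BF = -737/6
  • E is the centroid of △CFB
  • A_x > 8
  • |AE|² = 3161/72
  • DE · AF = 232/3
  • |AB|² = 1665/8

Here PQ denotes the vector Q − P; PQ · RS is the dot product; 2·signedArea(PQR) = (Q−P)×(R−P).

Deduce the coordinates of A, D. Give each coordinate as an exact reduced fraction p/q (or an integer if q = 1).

1. A_x = 33/4  [line -3·x + -19·y + 211/2 = 0 ∩ |AB|² = 1665/8]
2. A_y = 17/4  [line -3·x + -19·y + 211/2 = 0 ∩ |AB|² = 1665/8]
   → A = (33/4, 17/4)
3. D_x = 3  [line -3/4·x + -19/4·y + -245/3 = 0 ∩ |DE|² = 2440/9]
4. D_y = -53/3  [line -3/4·x + -19/4·y + -245/3 = 0 ∩ |DE|² = 2440/9]
   → D = (3, -53/3)

A = (33/4, 17/4)
D = (3, -53/3)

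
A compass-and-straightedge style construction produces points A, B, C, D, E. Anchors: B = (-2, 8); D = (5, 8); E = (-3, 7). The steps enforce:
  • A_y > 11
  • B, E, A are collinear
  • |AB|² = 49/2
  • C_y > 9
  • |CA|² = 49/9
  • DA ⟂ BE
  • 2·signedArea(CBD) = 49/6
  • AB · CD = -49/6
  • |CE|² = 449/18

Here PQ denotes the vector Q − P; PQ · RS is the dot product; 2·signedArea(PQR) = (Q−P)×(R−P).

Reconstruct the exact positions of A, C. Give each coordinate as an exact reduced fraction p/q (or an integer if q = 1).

1. A_x = 3/2  [B, E, A are collinear ∩ DA ⟂ BE]
2. A_y = 23/2  [B, E, A are collinear ∩ DA ⟂ BE]
   → A = (3/2, 23/2)
3. C_x = 3/2  [2·signedArea(CBD) = 49/6 ∩ AB · CD = -49/6]
4. C_y = 55/6  [2·signedArea(CBD) = 49/6 ∩ AB · CD = -49/6]
   → C = (3/2, 55/6)

A = (3/2, 23/2)
C = (3/2, 55/6)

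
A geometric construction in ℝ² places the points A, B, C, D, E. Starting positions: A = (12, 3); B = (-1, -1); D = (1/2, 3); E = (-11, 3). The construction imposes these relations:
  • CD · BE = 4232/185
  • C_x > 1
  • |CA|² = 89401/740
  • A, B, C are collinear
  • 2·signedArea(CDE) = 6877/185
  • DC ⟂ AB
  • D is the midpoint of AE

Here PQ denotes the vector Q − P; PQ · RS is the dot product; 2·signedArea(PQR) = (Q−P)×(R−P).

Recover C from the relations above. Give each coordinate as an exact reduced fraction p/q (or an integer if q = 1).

C = (553/370, -43/185)

1. C_x = 553/370  [A, B, C are collinear ∩ DC ⟂ AB]
2. C_y = -43/185  [A, B, C are collinear ∩ DC ⟂ AB]
   → C = (553/370, -43/185)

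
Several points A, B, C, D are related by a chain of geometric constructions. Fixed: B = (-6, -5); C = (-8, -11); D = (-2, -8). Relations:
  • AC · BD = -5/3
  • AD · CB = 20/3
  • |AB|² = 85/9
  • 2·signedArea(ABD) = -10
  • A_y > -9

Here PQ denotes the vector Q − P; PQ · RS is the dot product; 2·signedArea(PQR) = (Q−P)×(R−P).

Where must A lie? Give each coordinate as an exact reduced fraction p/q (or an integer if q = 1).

A = (-16/3, -8)

1. A_x = -16/3  [AC · BD = -5/3 ∩ AD · CB = 20/3]
2. A_y = -8  [AC · BD = -5/3 ∩ AD · CB = 20/3]
   → A = (-16/3, -8)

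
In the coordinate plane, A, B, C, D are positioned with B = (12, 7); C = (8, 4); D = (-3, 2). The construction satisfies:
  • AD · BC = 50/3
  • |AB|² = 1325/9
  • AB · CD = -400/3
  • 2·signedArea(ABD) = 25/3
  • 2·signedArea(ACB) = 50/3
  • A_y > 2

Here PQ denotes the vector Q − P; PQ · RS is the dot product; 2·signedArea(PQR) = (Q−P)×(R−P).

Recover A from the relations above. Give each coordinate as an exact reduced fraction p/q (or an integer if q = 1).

1. A_x = 2/3  [AB · CD = -400/3 ∩ AD · BC = 50/3]
2. A_y = 8/3  [AB · CD = -400/3 ∩ AD · BC = 50/3]
   → A = (2/3, 8/3)

A = (2/3, 8/3)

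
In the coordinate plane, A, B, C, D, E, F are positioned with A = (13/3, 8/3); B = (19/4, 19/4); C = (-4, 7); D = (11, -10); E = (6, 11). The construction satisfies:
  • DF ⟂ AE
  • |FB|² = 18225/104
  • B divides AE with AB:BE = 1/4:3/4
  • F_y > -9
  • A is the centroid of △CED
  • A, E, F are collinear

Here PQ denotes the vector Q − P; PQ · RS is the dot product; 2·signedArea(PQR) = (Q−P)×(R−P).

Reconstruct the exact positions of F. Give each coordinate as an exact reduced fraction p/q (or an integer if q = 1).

F = (28/13, -107/13)

1. F_x = 28/13  [A, E, F are collinear ∩ DF ⟂ AE]
2. F_y = -107/13  [A, E, F are collinear ∩ DF ⟂ AE]
   → F = (28/13, -107/13)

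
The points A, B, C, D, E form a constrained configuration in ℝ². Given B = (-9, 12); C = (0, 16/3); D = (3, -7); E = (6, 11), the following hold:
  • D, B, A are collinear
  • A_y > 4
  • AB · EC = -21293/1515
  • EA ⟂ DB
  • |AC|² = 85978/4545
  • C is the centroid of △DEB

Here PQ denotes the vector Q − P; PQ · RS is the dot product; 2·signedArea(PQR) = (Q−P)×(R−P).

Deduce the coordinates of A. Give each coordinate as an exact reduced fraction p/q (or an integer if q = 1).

1. A_x = -2157/505  [D, B, A are collinear ∩ EA ⟂ DB]
2. A_y = 2279/505  [D, B, A are collinear ∩ EA ⟂ DB]
   → A = (-2157/505, 2279/505)

A = (-2157/505, 2279/505)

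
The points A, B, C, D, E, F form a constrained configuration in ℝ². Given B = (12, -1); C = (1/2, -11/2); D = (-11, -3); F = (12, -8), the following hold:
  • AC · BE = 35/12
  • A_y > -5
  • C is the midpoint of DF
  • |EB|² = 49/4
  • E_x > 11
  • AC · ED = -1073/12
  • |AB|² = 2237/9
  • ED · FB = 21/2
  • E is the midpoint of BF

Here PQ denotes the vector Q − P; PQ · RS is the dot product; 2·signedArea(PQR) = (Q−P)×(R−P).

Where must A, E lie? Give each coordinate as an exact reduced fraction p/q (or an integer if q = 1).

1. E_x = 12  [E is the midpoint of BF]
2. E_y = -9/2  [E is the midpoint of BF]
   → E = (12, -9/2)
3. A_x = -10/3  [AC · BE = 35/12 ∩ AC · ED = -1073/12]
4. A_y = -14/3  [AC · BE = 35/12 ∩ AC · ED = -1073/12]
   → A = (-10/3, -14/3)

A = (-10/3, -14/3)
E = (12, -9/2)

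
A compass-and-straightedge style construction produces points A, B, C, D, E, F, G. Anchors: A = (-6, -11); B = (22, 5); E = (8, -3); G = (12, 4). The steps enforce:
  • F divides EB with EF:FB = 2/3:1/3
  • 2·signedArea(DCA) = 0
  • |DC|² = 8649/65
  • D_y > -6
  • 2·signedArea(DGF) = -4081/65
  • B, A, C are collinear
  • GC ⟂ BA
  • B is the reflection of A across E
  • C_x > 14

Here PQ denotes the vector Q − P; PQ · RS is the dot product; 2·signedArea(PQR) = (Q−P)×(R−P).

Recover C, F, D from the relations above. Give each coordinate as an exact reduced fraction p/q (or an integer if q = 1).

C = (912/65, 29/65)
D = (261/65, -343/65)
F = (52/3, 7/3)

1. C_x = 912/65  [B, A, C are collinear ∩ GC ⟂ BA]
2. C_y = 29/65  [B, A, C are collinear ∩ GC ⟂ BA]
   → C = (912/65, 29/65)
3. F_x = 52/3  [F divides EB with EF:FB = 2/3:1/3]
4. F_y = 7/3  [F divides EB with EF:FB = 2/3:1/3]
   → F = (52/3, 7/3)
5. D_x = 261/65  [2·signedArea(DCA) = 0 ∩ 2·signedArea(DGF) = -4081/65]
6. D_y = -343/65  [2·signedArea(DCA) = 0 ∩ 2·signedArea(DGF) = -4081/65]
   → D = (261/65, -343/65)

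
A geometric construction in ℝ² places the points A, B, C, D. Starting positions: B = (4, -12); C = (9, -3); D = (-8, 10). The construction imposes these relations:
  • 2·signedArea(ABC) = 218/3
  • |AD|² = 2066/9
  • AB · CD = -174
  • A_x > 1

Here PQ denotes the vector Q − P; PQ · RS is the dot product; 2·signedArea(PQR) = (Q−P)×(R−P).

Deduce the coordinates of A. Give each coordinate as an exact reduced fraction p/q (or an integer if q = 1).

1. A_x = 5/3  [2·signedArea(ABC) = 218/3 ∩ AB · CD = -174]
2. A_y = -5/3  [2·signedArea(ABC) = 218/3 ∩ AB · CD = -174]
   → A = (5/3, -5/3)

A = (5/3, -5/3)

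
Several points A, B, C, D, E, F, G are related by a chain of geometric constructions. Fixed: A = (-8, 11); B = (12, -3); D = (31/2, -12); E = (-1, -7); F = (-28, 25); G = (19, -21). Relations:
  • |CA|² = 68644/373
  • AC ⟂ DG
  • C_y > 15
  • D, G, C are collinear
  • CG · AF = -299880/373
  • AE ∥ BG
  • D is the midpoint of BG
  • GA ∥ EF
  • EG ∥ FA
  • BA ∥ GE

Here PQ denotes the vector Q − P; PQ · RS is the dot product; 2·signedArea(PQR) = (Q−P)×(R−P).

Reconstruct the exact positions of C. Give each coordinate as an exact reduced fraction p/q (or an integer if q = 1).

1. C_x = 1732/373  [D, G, C are collinear ∩ AC ⟂ DG]
2. C_y = 5937/373  [D, G, C are collinear ∩ AC ⟂ DG]
   → C = (1732/373, 5937/373)

C = (1732/373, 5937/373)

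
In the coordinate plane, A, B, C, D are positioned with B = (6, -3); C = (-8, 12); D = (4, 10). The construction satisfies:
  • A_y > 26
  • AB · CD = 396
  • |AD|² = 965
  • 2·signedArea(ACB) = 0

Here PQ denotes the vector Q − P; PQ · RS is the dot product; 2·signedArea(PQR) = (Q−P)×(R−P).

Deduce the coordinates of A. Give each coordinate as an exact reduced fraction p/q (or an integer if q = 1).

1. A_x = -22  [2·signedArea(ACB) = 0 ∩ AB · CD = 396]
2. A_y = 27  [2·signedArea(ACB) = 0 ∩ AB · CD = 396]
   → A = (-22, 27)

A = (-22, 27)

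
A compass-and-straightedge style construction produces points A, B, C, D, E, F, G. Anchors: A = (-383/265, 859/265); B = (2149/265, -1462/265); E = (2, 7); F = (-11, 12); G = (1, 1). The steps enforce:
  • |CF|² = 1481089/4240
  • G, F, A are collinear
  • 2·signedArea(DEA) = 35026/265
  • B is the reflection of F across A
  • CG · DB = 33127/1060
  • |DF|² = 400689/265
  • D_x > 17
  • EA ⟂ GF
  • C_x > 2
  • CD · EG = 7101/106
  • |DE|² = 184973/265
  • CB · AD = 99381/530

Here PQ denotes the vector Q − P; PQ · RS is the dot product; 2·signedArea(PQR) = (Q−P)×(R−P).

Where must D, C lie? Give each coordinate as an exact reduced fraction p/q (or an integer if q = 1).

C = (736/265, -667/1060)
D = (4681/265, -3783/265)

1. D_x = 4681/265  [line 996/265·x + -913/265·y + -30627/265 = 0 ∩ |DF|² = 400689/265]
2. D_y = -3783/265  [line 996/265·x + -913/265·y + -30627/265 = 0 ∩ |DF|² = 400689/265]
   → D = (4681/265, -3783/265)
3. C_x = 736/265  [CD · EG = 7101/106 ∩ CG · DB = 33127/1060]
4. C_y = -667/1060  [CD · EG = 7101/106 ∩ CG · DB = 33127/1060]
   → C = (736/265, -667/1060)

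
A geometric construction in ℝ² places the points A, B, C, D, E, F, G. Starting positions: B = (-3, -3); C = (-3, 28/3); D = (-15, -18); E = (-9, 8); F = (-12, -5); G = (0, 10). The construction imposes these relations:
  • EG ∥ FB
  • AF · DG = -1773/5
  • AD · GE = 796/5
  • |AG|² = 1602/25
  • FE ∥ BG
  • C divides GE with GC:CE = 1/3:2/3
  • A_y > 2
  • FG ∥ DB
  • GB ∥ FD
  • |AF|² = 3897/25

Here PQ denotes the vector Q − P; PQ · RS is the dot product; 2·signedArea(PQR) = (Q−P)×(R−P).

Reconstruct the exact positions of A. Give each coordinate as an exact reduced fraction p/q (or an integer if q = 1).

1. A_x = -9/5  [AD · GE = 796/5 ∩ AF · DG = -1773/5]
2. A_y = 11/5  [AD · GE = 796/5 ∩ AF · DG = -1773/5]
   → A = (-9/5, 11/5)

A = (-9/5, 11/5)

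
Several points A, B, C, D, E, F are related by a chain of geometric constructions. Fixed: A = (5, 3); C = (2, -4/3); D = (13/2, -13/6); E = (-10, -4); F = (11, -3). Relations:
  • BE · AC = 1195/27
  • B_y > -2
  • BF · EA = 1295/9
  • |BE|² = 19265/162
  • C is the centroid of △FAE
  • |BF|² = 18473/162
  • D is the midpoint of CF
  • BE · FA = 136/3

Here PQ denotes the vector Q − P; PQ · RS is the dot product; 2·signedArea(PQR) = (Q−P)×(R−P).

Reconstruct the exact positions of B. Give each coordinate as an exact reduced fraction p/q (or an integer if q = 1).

1. B_x = 1/2  [BF · EA = 1295/9 ∩ BE · FA = 136/3]
2. B_y = -19/18  [BF · EA = 1295/9 ∩ BE · FA = 136/3]
   → B = (1/2, -19/18)

B = (1/2, -19/18)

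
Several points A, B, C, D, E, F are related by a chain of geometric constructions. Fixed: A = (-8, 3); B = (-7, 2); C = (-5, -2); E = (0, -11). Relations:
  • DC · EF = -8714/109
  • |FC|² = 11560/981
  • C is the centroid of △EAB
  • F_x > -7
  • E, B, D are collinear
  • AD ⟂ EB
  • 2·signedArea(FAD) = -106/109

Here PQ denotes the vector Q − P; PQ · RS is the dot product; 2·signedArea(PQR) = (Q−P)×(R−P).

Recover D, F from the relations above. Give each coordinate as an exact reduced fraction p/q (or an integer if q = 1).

D = (-833/109, 348/109)
F = (-2141/327, 116/109)

1. D_x = -833/109  [E, B, D are collinear ∩ AD ⟂ EB]
2. D_y = 348/109  [E, B, D are collinear ∩ AD ⟂ EB]
   → D = (-833/109, 348/109)
3. F_x = -2141/327  [2·signedArea(FAD) = -106/109 ∩ DC · EF = -8714/109]
4. F_y = 116/109  [2·signedArea(FAD) = -106/109 ∩ DC · EF = -8714/109]
   → F = (-2141/327, 116/109)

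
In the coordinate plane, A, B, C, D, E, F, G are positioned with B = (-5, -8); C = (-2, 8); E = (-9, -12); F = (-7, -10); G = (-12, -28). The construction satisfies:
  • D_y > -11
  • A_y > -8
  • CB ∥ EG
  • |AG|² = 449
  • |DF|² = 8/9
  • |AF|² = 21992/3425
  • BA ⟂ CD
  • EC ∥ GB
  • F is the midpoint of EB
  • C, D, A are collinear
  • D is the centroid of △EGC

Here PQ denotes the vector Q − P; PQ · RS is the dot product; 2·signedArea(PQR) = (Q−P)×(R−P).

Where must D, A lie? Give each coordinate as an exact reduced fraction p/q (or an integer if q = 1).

1. D_x = -23/3  [D is the centroid of △EGC]
2. D_y = -32/3  [D is the centroid of △EGC]
   → D = (-23/3, -32/3)
3. A_x = -22949/3425  [C, D, A are collinear ∩ BA ⟂ CD]
4. A_y = -25632/3425  [C, D, A are collinear ∩ BA ⟂ CD]
   → A = (-22949/3425, -25632/3425)

A = (-22949/3425, -25632/3425)
D = (-23/3, -32/3)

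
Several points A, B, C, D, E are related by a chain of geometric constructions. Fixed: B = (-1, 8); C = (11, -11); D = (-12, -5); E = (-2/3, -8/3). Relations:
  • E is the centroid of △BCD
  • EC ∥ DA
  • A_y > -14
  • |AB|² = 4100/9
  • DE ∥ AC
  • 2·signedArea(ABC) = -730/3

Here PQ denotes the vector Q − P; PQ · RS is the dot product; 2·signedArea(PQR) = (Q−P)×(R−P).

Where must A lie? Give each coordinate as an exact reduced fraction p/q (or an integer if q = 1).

1. A_x = -1/3  [DE ∥ AC ∩ EC ∥ DA]
2. A_y = -40/3  [DE ∥ AC ∩ EC ∥ DA]
   → A = (-1/3, -40/3)

A = (-1/3, -40/3)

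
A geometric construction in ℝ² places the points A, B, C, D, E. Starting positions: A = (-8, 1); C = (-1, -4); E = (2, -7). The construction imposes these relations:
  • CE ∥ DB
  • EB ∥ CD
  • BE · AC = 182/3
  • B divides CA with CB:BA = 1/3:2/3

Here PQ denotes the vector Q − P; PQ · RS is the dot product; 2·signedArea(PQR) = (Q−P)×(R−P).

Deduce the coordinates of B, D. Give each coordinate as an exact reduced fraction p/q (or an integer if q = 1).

1. B_x = -10/3  [B divides CA with CB:BA = 1/3:2/3]
2. B_y = -7/3  [B divides CA with CB:BA = 1/3:2/3]
   → B = (-10/3, -7/3)
3. D_x = -19/3  [CE ∥ DB ∩ EB ∥ CD]
4. D_y = 2/3  [CE ∥ DB ∩ EB ∥ CD]
   → D = (-19/3, 2/3)

B = (-10/3, -7/3)
D = (-19/3, 2/3)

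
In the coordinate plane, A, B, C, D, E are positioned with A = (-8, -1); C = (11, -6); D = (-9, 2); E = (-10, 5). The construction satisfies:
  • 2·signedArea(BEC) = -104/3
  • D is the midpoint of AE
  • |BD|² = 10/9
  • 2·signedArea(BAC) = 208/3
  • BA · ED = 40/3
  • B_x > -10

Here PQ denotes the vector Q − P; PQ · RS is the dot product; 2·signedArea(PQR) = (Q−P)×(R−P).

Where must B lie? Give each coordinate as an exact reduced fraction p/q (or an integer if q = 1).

1. B_x = -28/3  [BA · ED = 40/3 ∩ 2·signedArea(BAC) = 208/3]
2. B_y = 3  [BA · ED = 40/3 ∩ 2·signedArea(BAC) = 208/3]
   → B = (-28/3, 3)

B = (-28/3, 3)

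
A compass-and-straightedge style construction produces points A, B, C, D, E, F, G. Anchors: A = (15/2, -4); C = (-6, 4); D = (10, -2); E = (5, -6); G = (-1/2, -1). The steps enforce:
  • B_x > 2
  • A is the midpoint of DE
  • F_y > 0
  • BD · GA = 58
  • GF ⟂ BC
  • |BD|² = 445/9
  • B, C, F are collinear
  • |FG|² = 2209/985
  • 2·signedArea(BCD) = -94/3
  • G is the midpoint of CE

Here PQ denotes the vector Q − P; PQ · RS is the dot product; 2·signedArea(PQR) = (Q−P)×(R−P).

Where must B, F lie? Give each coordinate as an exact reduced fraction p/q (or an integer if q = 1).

1. B_x = 3  [BD · GA = 58 ∩ 2·signedArea(BCD) = -94/3]
2. B_y = -4/3  [BD · GA = 58 ∩ 2·signedArea(BCD) = -94/3]
   → B = (3, -4/3)
3. F_x = 519/1970  [B, C, F are collinear ∩ GF ⟂ BC]
4. F_y = 284/985  [B, C, F are collinear ∩ GF ⟂ BC]
   → F = (519/1970, 284/985)

B = (3, -4/3)
F = (519/1970, 284/985)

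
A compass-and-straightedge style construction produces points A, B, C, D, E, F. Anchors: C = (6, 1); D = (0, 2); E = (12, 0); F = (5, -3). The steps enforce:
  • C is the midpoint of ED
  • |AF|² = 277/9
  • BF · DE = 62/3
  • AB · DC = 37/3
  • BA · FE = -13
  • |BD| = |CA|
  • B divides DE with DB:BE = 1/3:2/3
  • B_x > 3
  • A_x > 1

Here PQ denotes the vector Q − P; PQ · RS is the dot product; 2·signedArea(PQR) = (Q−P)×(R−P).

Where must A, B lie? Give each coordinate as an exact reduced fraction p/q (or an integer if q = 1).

1. B_x = 4  [B divides DE with DB:BE = 1/3:2/3]
2. B_y = 4/3  [B divides DE with DB:BE = 1/3:2/3]
   → B = (4, 4/3)
3. A_x = 2  [AB · DC = 37/3 ∩ BA · FE = -13]
4. A_y = 5/3  [AB · DC = 37/3 ∩ BA · FE = -13]
   → A = (2, 5/3)

A = (2, 5/3)
B = (4, 4/3)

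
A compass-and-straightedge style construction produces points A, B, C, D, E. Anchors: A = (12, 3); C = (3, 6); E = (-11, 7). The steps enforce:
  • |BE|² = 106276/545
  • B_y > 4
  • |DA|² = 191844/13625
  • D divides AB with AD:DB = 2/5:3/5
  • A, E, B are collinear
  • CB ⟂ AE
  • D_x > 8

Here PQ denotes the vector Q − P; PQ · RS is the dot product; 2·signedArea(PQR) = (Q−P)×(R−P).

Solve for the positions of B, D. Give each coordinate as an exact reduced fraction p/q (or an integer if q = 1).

1. B_x = 1503/545  [A, E, B are collinear ∩ CB ⟂ AE]
2. B_y = 2511/545  [A, E, B are collinear ∩ CB ⟂ AE]
   → B = (1503/545, 2511/545)
3. D_x = 22626/2725  [D divides AB with AD:DB = 2/5:3/5]
4. D_y = 9927/2725  [D divides AB with AD:DB = 2/5:3/5]
   → D = (22626/2725, 9927/2725)

B = (1503/545, 2511/545)
D = (22626/2725, 9927/2725)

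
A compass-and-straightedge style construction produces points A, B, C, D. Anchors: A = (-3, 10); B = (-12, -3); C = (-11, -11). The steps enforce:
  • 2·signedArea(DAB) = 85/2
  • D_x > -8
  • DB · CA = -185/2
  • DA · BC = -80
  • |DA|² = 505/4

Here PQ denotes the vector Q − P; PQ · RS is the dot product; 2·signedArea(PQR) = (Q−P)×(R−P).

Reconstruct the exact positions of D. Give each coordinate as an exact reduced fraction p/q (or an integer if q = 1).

D = (-7, -1/2)

1. D_x = -7  [DB · CA = -185/2 ∩ DA · BC = -80]
2. D_y = -1/2  [DB · CA = -185/2 ∩ DA · BC = -80]
   → D = (-7, -1/2)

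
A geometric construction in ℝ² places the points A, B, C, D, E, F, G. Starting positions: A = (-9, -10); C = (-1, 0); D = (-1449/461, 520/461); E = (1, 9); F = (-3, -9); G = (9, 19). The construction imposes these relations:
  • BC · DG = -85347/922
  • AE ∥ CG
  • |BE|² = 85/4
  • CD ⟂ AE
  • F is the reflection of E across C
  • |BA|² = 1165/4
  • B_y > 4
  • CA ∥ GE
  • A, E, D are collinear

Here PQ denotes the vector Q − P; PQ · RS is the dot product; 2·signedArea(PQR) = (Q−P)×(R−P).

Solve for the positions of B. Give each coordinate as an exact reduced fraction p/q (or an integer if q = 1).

B = (0, 9/2)

1. B_x = 0  [line -5598/461·x + -8239/461·y + 74151/922 = 0 ∩ |BA|² = 1165/4]
2. B_y = 9/2  [line -5598/461·x + -8239/461·y + 74151/922 = 0 ∩ |BA|² = 1165/4]
   → B = (0, 9/2)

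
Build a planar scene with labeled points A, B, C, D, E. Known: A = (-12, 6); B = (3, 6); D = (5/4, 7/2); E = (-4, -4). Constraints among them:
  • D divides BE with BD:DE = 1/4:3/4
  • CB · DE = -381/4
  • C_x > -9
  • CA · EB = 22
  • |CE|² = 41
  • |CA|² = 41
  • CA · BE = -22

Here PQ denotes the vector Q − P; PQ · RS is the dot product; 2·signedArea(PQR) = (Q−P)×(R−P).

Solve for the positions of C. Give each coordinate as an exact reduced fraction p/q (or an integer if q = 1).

1. C_x = -8  [line 21/4·x + 15/2·y + 69/2 = 0 ∩ |CA|² = 41]
2. C_y = 1  [line 21/4·x + 15/2·y + 69/2 = 0 ∩ |CA|² = 41]
   → C = (-8, 1)

C = (-8, 1)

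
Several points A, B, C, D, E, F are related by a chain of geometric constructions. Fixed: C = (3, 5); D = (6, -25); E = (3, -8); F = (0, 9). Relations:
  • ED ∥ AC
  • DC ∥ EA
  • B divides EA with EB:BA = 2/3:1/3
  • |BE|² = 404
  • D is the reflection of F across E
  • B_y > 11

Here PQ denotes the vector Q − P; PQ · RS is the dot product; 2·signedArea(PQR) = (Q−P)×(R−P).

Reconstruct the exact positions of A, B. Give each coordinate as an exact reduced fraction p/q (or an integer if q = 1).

1. A_x = 0  [ED ∥ AC ∩ DC ∥ EA]
2. A_y = 22  [ED ∥ AC ∩ DC ∥ EA]
   → A = (0, 22)
3. B_x = 1  [B divides EA with EB:BA = 2/3:1/3]
4. B_y = 12  [B divides EA with EB:BA = 2/3:1/3]
   → B = (1, 12)

A = (0, 22)
B = (1, 12)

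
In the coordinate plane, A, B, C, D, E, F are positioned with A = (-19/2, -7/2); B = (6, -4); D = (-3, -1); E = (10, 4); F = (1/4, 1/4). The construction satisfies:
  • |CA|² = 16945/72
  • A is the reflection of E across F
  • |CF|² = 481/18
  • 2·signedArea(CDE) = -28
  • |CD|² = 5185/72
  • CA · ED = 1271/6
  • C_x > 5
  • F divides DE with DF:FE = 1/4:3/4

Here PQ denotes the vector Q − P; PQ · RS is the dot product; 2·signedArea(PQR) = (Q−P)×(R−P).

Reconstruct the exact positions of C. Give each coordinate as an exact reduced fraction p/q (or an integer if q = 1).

C = (65/12, 1/12)

1. C_x = 65/12  [2·signedArea(CDE) = -28 ∩ CA · ED = 1271/6]
2. C_y = 1/12  [2·signedArea(CDE) = -28 ∩ CA · ED = 1271/6]
   → C = (65/12, 1/12)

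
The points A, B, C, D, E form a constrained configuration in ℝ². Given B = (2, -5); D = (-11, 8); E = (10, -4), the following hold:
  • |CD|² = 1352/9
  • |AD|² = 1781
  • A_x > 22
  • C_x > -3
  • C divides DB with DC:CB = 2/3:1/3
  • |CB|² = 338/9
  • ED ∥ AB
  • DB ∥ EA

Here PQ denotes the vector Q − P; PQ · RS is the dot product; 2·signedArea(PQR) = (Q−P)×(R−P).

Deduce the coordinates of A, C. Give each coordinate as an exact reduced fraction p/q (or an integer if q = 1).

1. A_x = 23  [ED ∥ AB ∩ DB ∥ EA]
2. A_y = -17  [ED ∥ AB ∩ DB ∥ EA]
   → A = (23, -17)
3. C_x = -7/3  [C divides DB with DC:CB = 2/3:1/3]
4. C_y = -2/3  [C divides DB with DC:CB = 2/3:1/3]
   → C = (-7/3, -2/3)

A = (23, -17)
C = (-7/3, -2/3)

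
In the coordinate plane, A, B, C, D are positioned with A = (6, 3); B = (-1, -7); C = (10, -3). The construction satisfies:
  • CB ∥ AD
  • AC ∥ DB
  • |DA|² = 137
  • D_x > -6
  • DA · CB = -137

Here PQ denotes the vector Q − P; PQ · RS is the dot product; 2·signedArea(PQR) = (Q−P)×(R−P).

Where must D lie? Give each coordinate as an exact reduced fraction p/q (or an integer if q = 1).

1. D_x = -5  [AC ∥ DB ∩ CB ∥ AD]
2. D_y = -1  [AC ∥ DB ∩ CB ∥ AD]
   → D = (-5, -1)

D = (-5, -1)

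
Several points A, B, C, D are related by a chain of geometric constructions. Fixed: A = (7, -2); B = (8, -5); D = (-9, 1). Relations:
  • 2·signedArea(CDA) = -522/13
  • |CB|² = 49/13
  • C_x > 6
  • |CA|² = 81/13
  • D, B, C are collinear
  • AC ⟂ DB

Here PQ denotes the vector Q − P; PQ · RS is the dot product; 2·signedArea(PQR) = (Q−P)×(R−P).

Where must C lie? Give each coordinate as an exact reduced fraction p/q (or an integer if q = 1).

1. C_x = 401/65  [D, B, C are collinear ∩ AC ⟂ DB]
2. C_y = -283/65  [D, B, C are collinear ∩ AC ⟂ DB]
   → C = (401/65, -283/65)

C = (401/65, -283/65)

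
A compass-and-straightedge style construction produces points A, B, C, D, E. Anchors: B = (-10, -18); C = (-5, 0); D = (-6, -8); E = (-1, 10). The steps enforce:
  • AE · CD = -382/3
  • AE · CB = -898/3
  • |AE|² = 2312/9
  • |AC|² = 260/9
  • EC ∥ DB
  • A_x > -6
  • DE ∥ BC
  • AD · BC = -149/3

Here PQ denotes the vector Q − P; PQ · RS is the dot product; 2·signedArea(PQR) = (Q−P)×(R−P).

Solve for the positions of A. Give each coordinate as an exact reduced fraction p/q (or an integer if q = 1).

A = (-17/3, -16/3)

1. A_x = -17/3  [AD · BC = -149/3 ∩ AE · CD = -382/3]
2. A_y = -16/3  [AD · BC = -149/3 ∩ AE · CD = -382/3]
   → A = (-17/3, -16/3)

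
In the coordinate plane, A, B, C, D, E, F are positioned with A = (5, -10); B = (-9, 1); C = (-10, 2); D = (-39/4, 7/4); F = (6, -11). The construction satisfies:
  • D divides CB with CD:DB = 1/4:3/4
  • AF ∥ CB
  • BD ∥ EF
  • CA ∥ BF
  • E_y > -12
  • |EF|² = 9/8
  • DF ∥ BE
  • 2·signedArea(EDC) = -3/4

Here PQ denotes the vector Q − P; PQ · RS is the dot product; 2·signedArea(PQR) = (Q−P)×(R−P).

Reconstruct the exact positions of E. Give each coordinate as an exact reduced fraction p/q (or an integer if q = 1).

1. E_x = 27/4  [BD ∥ EF ∩ DF ∥ BE]
2. E_y = -47/4  [BD ∥ EF ∩ DF ∥ BE]
   → E = (27/4, -47/4)

E = (27/4, -47/4)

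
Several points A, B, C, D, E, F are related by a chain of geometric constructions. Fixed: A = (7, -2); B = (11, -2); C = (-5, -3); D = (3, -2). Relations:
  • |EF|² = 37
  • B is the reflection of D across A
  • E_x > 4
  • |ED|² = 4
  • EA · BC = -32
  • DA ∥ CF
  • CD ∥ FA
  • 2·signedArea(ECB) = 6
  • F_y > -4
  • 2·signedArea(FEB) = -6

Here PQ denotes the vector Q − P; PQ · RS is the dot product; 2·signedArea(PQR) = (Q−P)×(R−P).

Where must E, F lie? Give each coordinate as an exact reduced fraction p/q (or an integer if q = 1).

1. E_x = 5  [2·signedArea(ECB) = 6 ∩ EA · BC = -32]
2. E_y = -2  [2·signedArea(ECB) = 6 ∩ EA · BC = -32]
   → E = (5, -2)
3. F_x = -1  [CD ∥ FA ∩ DA ∥ CF]
4. F_y = -3  [CD ∥ FA ∩ DA ∥ CF]
   → F = (-1, -3)

E = (5, -2)
F = (-1, -3)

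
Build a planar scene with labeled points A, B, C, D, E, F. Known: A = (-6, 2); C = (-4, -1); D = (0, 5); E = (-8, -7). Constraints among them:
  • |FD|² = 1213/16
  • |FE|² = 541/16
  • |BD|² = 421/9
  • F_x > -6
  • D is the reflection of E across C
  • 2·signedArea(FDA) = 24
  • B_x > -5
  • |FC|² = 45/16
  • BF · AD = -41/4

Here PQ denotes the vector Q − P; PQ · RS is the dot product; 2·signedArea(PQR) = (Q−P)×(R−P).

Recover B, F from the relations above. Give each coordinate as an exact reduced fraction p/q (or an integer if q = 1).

B = (-14/3, 0)
F = (-11/2, -7/4)

1. F_x = -11/2  [line 3·x + -6·y + 6 = 0 ∩ |FE|² = 541/16]
2. F_y = -7/4  [line 3·x + -6·y + 6 = 0 ∩ |FE|² = 541/16]
   → F = (-11/2, -7/4)
3. B_x = -14/3  [line -6·x + -3·y + -28 = 0 ∩ |BD|² = 421/9]
4. B_y = 0  [line -6·x + -3·y + -28 = 0 ∩ |BD|² = 421/9]
   → B = (-14/3, 0)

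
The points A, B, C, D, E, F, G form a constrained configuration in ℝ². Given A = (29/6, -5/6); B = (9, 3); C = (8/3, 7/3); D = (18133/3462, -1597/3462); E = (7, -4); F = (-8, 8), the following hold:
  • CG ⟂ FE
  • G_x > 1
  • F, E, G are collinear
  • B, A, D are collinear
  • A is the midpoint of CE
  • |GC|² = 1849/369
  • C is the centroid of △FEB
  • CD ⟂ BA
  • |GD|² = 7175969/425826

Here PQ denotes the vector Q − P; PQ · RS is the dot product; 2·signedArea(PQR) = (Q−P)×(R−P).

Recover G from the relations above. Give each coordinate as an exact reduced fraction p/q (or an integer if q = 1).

1. G_x = 52/41  [F, E, G are collinear ∩ CG ⟂ FE]
2. G_y = 24/41  [F, E, G are collinear ∩ CG ⟂ FE]
   → G = (52/41, 24/41)

G = (52/41, 24/41)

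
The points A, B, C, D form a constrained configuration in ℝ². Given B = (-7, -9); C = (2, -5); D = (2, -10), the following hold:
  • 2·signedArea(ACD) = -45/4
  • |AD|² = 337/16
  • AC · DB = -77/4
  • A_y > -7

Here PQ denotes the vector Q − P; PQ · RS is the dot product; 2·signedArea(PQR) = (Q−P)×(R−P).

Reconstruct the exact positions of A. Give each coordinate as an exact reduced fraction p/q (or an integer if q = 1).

A = (-1/4, -6)

1. A_x = -1/4  [AC · DB = -77/4 ∩ 2·signedArea(ACD) = -45/4]
2. A_y = -6  [AC · DB = -77/4 ∩ 2·signedArea(ACD) = -45/4]
   → A = (-1/4, -6)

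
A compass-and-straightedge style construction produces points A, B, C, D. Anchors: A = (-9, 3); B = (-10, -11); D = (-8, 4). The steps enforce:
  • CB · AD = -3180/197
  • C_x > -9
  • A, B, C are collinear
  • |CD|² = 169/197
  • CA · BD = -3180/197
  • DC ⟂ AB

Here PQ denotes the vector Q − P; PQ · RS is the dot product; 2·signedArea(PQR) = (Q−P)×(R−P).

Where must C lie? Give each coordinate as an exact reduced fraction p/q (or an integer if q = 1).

1. C_x = -1758/197  [A, B, C are collinear ∩ DC ⟂ AB]
2. C_y = 801/197  [A, B, C are collinear ∩ DC ⟂ AB]
   → C = (-1758/197, 801/197)

C = (-1758/197, 801/197)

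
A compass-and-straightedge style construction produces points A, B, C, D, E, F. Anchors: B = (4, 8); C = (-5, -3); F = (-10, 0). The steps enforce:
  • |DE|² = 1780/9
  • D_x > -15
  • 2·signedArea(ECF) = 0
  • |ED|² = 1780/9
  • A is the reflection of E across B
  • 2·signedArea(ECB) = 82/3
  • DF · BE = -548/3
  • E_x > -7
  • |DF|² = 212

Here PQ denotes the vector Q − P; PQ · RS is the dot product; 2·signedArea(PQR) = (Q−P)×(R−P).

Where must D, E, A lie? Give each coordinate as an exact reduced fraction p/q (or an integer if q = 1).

A = (44/3, 18)
D = (-14, -14)
E = (-20/3, -2)

1. E_x = -20/3  [2·signedArea(ECF) = 0 ∩ 2·signedArea(ECB) = 82/3]
2. E_y = -2  [2·signedArea(ECF) = 0 ∩ 2·signedArea(ECB) = 82/3]
   → E = (-20/3, -2)
3. A_x = 44/3  [A is the reflection of E across B]
4. A_y = 18  [A is the reflection of E across B]
   → A = (44/3, 18)
5. D_x = -14  [line 32/3·x + 10·y + 868/3 = 0 ∩ |DE|² = 1780/9]
6. D_y = -14  [line 32/3·x + 10·y + 868/3 = 0 ∩ |DE|² = 1780/9]
   → D = (-14, -14)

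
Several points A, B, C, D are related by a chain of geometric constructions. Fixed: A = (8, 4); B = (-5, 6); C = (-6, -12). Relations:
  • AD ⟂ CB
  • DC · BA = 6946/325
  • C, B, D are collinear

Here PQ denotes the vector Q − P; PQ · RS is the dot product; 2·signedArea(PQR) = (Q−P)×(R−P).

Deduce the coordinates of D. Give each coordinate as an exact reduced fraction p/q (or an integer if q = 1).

1. D_x = -1648/325  [C, B, D are collinear ∩ AD ⟂ CB]
2. D_y = 1536/325  [C, B, D are collinear ∩ AD ⟂ CB]
   → D = (-1648/325, 1536/325)

D = (-1648/325, 1536/325)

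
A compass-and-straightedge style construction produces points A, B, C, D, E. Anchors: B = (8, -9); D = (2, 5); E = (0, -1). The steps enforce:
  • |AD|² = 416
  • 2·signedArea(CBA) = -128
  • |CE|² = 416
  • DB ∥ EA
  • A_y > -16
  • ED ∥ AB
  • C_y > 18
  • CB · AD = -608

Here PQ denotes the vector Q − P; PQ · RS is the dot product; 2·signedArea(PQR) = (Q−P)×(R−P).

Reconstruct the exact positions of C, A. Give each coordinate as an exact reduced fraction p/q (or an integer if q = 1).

A = (6, -15)
C = (-4, 19)

1. A_x = 6  [ED ∥ AB ∩ DB ∥ EA]
2. A_y = -15  [ED ∥ AB ∩ DB ∥ EA]
   → A = (6, -15)
3. C_x = -4  [2·signedArea(CBA) = -128 ∩ CB · AD = -608]
4. C_y = 19  [2·signedArea(CBA) = -128 ∩ CB · AD = -608]
   → C = (-4, 19)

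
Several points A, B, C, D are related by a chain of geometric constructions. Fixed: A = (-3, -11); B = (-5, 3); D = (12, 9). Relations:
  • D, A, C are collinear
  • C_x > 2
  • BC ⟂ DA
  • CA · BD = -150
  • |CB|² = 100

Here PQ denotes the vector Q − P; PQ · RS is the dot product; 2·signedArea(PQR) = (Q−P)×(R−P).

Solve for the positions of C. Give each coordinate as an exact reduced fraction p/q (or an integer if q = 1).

C = (3, -3)

1. C_x = 3  [D, A, C are collinear ∩ BC ⟂ DA]
2. C_y = -3  [D, A, C are collinear ∩ BC ⟂ DA]
   → C = (3, -3)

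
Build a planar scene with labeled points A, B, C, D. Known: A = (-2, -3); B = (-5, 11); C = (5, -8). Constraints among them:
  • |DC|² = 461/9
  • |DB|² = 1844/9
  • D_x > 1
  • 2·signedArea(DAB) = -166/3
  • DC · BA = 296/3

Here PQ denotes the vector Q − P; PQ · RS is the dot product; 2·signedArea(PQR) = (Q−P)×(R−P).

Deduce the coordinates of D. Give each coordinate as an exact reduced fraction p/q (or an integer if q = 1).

1. D_x = 5/3  [2·signedArea(DAB) = -166/3 ∩ DC · BA = 296/3]
2. D_y = -5/3  [2·signedArea(DAB) = -166/3 ∩ DC · BA = 296/3]
   → D = (5/3, -5/3)

D = (5/3, -5/3)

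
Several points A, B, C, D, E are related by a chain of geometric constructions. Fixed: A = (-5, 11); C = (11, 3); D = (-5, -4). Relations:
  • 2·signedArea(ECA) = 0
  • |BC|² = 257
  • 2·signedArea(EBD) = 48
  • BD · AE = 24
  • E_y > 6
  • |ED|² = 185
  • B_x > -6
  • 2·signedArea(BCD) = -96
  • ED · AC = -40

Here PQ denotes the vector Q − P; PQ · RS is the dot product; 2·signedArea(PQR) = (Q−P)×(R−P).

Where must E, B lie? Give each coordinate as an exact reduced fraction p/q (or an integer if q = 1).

1. E_x = 3  [2·signedArea(ECA) = 0 ∩ ED · AC = -40]
2. E_y = 7  [2·signedArea(ECA) = 0 ∩ ED · AC = -40]
   → E = (3, 7)
3. B_x = -5  [2·signedArea(BCD) = -96 ∩ BD · AE = 24]
4. B_y = 2  [2·signedArea(BCD) = -96 ∩ BD · AE = 24]
   → B = (-5, 2)

B = (-5, 2)
E = (3, 7)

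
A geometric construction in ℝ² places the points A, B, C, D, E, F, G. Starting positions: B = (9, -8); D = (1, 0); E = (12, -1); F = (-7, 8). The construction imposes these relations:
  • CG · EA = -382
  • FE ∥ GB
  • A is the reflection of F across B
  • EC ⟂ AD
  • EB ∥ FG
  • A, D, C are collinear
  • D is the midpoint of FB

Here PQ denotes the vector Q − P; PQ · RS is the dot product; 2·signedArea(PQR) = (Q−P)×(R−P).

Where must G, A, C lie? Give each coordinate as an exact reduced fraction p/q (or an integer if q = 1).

1. G_x = -10  [FE ∥ GB ∩ EB ∥ FG]
2. G_y = 1  [FE ∥ GB ∩ EB ∥ FG]
   → G = (-10, 1)
3. A_x = 25  [A is the reflection of F across B]
4. A_y = -24  [A is the reflection of F across B]
   → A = (25, -24)
5. C_x = 7  [A, D, C are collinear ∩ EC ⟂ AD]
6. C_y = -6  [A, D, C are collinear ∩ EC ⟂ AD]
   → C = (7, -6)

A = (25, -24)
C = (7, -6)
G = (-10, 1)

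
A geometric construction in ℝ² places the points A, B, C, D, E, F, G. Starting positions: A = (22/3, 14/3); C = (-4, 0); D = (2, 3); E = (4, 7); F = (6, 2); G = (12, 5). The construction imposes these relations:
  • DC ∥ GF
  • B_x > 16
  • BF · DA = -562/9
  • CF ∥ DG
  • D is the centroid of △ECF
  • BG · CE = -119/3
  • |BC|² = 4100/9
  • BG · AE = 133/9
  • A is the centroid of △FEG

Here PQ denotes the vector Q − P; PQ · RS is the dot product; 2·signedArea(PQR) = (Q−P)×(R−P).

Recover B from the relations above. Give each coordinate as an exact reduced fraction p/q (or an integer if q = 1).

1. B_x = 50/3  [BG · CE = -119/3 ∩ BG · AE = 133/9]
2. B_y = 16/3  [BG · CE = -119/3 ∩ BG · AE = 133/9]
   → B = (50/3, 16/3)

B = (50/3, 16/3)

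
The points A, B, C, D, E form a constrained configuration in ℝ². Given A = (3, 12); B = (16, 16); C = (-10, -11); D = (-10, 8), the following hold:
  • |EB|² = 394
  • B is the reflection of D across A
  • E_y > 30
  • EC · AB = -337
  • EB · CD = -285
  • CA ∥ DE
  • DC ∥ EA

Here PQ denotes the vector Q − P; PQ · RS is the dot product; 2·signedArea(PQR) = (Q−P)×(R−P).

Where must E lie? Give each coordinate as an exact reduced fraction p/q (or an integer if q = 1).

E = (3, 31)

1. E_x = 3  [DC ∥ EA ∩ CA ∥ DE]
2. E_y = 31  [DC ∥ EA ∩ CA ∥ DE]
   → E = (3, 31)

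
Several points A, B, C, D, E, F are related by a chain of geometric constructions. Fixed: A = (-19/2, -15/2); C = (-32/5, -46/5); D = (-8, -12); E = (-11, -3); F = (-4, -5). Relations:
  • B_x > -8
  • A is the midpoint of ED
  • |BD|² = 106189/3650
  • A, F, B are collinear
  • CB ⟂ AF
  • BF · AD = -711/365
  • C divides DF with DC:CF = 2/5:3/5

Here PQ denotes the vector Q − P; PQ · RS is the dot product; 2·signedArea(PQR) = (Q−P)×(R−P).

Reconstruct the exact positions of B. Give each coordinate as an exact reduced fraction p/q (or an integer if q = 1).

B = (-5527/730, -967/146)

1. B_x = -5527/730  [A, F, B are collinear ∩ CB ⟂ AF]
2. B_y = -967/146  [A, F, B are collinear ∩ CB ⟂ AF]
   → B = (-5527/730, -967/146)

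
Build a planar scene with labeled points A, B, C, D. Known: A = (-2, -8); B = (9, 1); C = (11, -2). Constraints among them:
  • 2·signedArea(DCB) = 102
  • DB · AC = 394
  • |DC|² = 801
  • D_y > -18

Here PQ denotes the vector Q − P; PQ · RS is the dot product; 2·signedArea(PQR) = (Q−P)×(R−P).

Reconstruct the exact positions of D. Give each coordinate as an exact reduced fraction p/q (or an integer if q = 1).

1. D_x = -13  [DB · AC = 394 ∩ 2·signedArea(DCB) = 102]
2. D_y = -17  [DB · AC = 394 ∩ 2·signedArea(DCB) = 102]
   → D = (-13, -17)

D = (-13, -17)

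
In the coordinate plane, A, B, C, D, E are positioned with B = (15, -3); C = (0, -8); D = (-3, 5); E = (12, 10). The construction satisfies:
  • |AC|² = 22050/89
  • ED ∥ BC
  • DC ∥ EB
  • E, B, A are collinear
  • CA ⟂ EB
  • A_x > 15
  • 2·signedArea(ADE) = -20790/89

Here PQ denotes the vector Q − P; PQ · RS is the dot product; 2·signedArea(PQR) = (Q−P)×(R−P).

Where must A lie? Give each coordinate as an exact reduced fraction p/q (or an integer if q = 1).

1. A_x = 1365/89  [E, B, A are collinear ∩ CA ⟂ EB]
2. A_y = -397/89  [E, B, A are collinear ∩ CA ⟂ EB]
   → A = (1365/89, -397/89)

A = (1365/89, -397/89)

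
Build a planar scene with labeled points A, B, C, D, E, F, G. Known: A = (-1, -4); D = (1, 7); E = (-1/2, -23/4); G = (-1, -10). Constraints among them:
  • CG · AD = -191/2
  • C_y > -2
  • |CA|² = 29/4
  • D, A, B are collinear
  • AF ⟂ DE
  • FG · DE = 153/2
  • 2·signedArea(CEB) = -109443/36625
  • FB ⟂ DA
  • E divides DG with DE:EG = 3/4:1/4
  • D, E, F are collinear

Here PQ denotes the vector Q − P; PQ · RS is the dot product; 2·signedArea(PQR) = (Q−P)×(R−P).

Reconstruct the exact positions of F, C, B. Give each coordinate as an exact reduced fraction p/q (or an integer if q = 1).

B = (-36337/36625, -144916/36625)
C = (0, -3/2)
F = (-89/293, -1196/293)

1. F_x = -89/293  [D, E, F are collinear ∩ AF ⟂ DE]
2. F_y = -1196/293  [D, E, F are collinear ∩ AF ⟂ DE]
   → F = (-89/293, -1196/293)
3. B_x = -36337/36625  [D, A, B are collinear ∩ FB ⟂ DA]
4. B_y = -144916/36625  [D, A, B are collinear ∩ FB ⟂ DA]
   → B = (-36337/36625, -144916/36625)
5. C_x = 0  [2·signedArea(CEB) = -109443/36625 ∩ CG · AD = -191/2]
6. C_y = -3/2  [2·signedArea(CEB) = -109443/36625 ∩ CG · AD = -191/2]
   → C = (0, -3/2)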